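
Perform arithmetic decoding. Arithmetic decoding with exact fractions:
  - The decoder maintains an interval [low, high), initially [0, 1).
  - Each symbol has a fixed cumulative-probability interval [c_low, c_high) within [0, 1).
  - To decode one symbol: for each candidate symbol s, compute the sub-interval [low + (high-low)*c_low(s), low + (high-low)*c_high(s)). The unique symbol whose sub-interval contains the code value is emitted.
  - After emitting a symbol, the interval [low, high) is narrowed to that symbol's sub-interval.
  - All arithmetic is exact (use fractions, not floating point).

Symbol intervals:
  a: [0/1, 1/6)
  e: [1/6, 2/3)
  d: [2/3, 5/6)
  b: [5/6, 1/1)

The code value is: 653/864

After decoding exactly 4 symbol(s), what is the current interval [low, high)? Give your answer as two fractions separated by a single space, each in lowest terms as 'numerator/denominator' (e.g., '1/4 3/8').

Step 1: interval [0/1, 1/1), width = 1/1 - 0/1 = 1/1
  'a': [0/1 + 1/1*0/1, 0/1 + 1/1*1/6) = [0/1, 1/6)
  'e': [0/1 + 1/1*1/6, 0/1 + 1/1*2/3) = [1/6, 2/3)
  'd': [0/1 + 1/1*2/3, 0/1 + 1/1*5/6) = [2/3, 5/6) <- contains code 653/864
  'b': [0/1 + 1/1*5/6, 0/1 + 1/1*1/1) = [5/6, 1/1)
  emit 'd', narrow to [2/3, 5/6)
Step 2: interval [2/3, 5/6), width = 5/6 - 2/3 = 1/6
  'a': [2/3 + 1/6*0/1, 2/3 + 1/6*1/6) = [2/3, 25/36)
  'e': [2/3 + 1/6*1/6, 2/3 + 1/6*2/3) = [25/36, 7/9) <- contains code 653/864
  'd': [2/3 + 1/6*2/3, 2/3 + 1/6*5/6) = [7/9, 29/36)
  'b': [2/3 + 1/6*5/6, 2/3 + 1/6*1/1) = [29/36, 5/6)
  emit 'e', narrow to [25/36, 7/9)
Step 3: interval [25/36, 7/9), width = 7/9 - 25/36 = 1/12
  'a': [25/36 + 1/12*0/1, 25/36 + 1/12*1/6) = [25/36, 17/24)
  'e': [25/36 + 1/12*1/6, 25/36 + 1/12*2/3) = [17/24, 3/4)
  'd': [25/36 + 1/12*2/3, 25/36 + 1/12*5/6) = [3/4, 55/72) <- contains code 653/864
  'b': [25/36 + 1/12*5/6, 25/36 + 1/12*1/1) = [55/72, 7/9)
  emit 'd', narrow to [3/4, 55/72)
Step 4: interval [3/4, 55/72), width = 55/72 - 3/4 = 1/72
  'a': [3/4 + 1/72*0/1, 3/4 + 1/72*1/6) = [3/4, 325/432)
  'e': [3/4 + 1/72*1/6, 3/4 + 1/72*2/3) = [325/432, 41/54) <- contains code 653/864
  'd': [3/4 + 1/72*2/3, 3/4 + 1/72*5/6) = [41/54, 329/432)
  'b': [3/4 + 1/72*5/6, 3/4 + 1/72*1/1) = [329/432, 55/72)
  emit 'e', narrow to [325/432, 41/54)

Answer: 325/432 41/54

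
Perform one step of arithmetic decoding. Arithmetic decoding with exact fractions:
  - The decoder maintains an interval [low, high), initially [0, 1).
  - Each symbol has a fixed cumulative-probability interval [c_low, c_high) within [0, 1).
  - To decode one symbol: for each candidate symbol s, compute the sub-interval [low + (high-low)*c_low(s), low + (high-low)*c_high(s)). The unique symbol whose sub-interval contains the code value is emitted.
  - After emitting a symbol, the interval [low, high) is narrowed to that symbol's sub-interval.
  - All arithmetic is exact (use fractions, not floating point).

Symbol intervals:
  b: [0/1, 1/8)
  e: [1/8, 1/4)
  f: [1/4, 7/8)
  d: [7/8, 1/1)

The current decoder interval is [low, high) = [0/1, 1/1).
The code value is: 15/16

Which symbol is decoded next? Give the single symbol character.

Interval width = high − low = 1/1 − 0/1 = 1/1
Scaled code = (code − low) / width = (15/16 − 0/1) / 1/1 = 15/16
  b: [0/1, 1/8) 
  e: [1/8, 1/4) 
  f: [1/4, 7/8) 
  d: [7/8, 1/1) ← scaled code falls here ✓

Answer: d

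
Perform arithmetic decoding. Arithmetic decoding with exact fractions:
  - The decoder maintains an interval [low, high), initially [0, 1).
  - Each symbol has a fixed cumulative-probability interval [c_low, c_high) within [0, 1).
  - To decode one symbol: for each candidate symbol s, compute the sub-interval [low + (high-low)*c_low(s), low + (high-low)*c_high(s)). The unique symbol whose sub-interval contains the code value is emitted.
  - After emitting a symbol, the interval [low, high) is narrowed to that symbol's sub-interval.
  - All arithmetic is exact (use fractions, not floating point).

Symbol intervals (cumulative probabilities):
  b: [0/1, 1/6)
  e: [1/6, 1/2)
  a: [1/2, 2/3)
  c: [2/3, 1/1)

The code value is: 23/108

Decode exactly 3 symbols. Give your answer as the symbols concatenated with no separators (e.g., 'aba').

Answer: ebc

Derivation:
Step 1: interval [0/1, 1/1), width = 1/1 - 0/1 = 1/1
  'b': [0/1 + 1/1*0/1, 0/1 + 1/1*1/6) = [0/1, 1/6)
  'e': [0/1 + 1/1*1/6, 0/1 + 1/1*1/2) = [1/6, 1/2) <- contains code 23/108
  'a': [0/1 + 1/1*1/2, 0/1 + 1/1*2/3) = [1/2, 2/3)
  'c': [0/1 + 1/1*2/3, 0/1 + 1/1*1/1) = [2/3, 1/1)
  emit 'e', narrow to [1/6, 1/2)
Step 2: interval [1/6, 1/2), width = 1/2 - 1/6 = 1/3
  'b': [1/6 + 1/3*0/1, 1/6 + 1/3*1/6) = [1/6, 2/9) <- contains code 23/108
  'e': [1/6 + 1/3*1/6, 1/6 + 1/3*1/2) = [2/9, 1/3)
  'a': [1/6 + 1/3*1/2, 1/6 + 1/3*2/3) = [1/3, 7/18)
  'c': [1/6 + 1/3*2/3, 1/6 + 1/3*1/1) = [7/18, 1/2)
  emit 'b', narrow to [1/6, 2/9)
Step 3: interval [1/6, 2/9), width = 2/9 - 1/6 = 1/18
  'b': [1/6 + 1/18*0/1, 1/6 + 1/18*1/6) = [1/6, 19/108)
  'e': [1/6 + 1/18*1/6, 1/6 + 1/18*1/2) = [19/108, 7/36)
  'a': [1/6 + 1/18*1/2, 1/6 + 1/18*2/3) = [7/36, 11/54)
  'c': [1/6 + 1/18*2/3, 1/6 + 1/18*1/1) = [11/54, 2/9) <- contains code 23/108
  emit 'c', narrow to [11/54, 2/9)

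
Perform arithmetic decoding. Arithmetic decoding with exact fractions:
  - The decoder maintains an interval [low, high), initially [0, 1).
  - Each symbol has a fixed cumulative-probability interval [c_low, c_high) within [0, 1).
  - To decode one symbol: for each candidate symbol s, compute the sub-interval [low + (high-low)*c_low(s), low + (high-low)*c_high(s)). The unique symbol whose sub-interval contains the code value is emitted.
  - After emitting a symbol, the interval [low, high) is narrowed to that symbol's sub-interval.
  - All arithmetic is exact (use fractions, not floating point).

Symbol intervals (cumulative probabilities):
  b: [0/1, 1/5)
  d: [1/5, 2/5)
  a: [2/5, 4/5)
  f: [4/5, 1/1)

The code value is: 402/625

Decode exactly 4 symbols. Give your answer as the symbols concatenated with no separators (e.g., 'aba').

Answer: aaad

Derivation:
Step 1: interval [0/1, 1/1), width = 1/1 - 0/1 = 1/1
  'b': [0/1 + 1/1*0/1, 0/1 + 1/1*1/5) = [0/1, 1/5)
  'd': [0/1 + 1/1*1/5, 0/1 + 1/1*2/5) = [1/5, 2/5)
  'a': [0/1 + 1/1*2/5, 0/1 + 1/1*4/5) = [2/5, 4/5) <- contains code 402/625
  'f': [0/1 + 1/1*4/5, 0/1 + 1/1*1/1) = [4/5, 1/1)
  emit 'a', narrow to [2/5, 4/5)
Step 2: interval [2/5, 4/5), width = 4/5 - 2/5 = 2/5
  'b': [2/5 + 2/5*0/1, 2/5 + 2/5*1/5) = [2/5, 12/25)
  'd': [2/5 + 2/5*1/5, 2/5 + 2/5*2/5) = [12/25, 14/25)
  'a': [2/5 + 2/5*2/5, 2/5 + 2/5*4/5) = [14/25, 18/25) <- contains code 402/625
  'f': [2/5 + 2/5*4/5, 2/5 + 2/5*1/1) = [18/25, 4/5)
  emit 'a', narrow to [14/25, 18/25)
Step 3: interval [14/25, 18/25), width = 18/25 - 14/25 = 4/25
  'b': [14/25 + 4/25*0/1, 14/25 + 4/25*1/5) = [14/25, 74/125)
  'd': [14/25 + 4/25*1/5, 14/25 + 4/25*2/5) = [74/125, 78/125)
  'a': [14/25 + 4/25*2/5, 14/25 + 4/25*4/5) = [78/125, 86/125) <- contains code 402/625
  'f': [14/25 + 4/25*4/5, 14/25 + 4/25*1/1) = [86/125, 18/25)
  emit 'a', narrow to [78/125, 86/125)
Step 4: interval [78/125, 86/125), width = 86/125 - 78/125 = 8/125
  'b': [78/125 + 8/125*0/1, 78/125 + 8/125*1/5) = [78/125, 398/625)
  'd': [78/125 + 8/125*1/5, 78/125 + 8/125*2/5) = [398/625, 406/625) <- contains code 402/625
  'a': [78/125 + 8/125*2/5, 78/125 + 8/125*4/5) = [406/625, 422/625)
  'f': [78/125 + 8/125*4/5, 78/125 + 8/125*1/1) = [422/625, 86/125)
  emit 'd', narrow to [398/625, 406/625)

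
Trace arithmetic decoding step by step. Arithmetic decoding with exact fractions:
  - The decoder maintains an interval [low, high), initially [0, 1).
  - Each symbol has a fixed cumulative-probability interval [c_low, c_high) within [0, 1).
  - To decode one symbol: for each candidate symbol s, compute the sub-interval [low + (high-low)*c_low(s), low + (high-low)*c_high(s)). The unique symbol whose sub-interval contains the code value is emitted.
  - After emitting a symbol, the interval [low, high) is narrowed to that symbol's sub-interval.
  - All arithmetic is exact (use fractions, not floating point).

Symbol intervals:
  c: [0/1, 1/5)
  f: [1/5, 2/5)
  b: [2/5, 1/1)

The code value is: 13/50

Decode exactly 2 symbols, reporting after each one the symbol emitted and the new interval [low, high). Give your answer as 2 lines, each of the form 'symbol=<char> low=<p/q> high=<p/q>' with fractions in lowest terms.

Answer: symbol=f low=1/5 high=2/5
symbol=f low=6/25 high=7/25

Derivation:
Step 1: interval [0/1, 1/1), width = 1/1 - 0/1 = 1/1
  'c': [0/1 + 1/1*0/1, 0/1 + 1/1*1/5) = [0/1, 1/5)
  'f': [0/1 + 1/1*1/5, 0/1 + 1/1*2/5) = [1/5, 2/5) <- contains code 13/50
  'b': [0/1 + 1/1*2/5, 0/1 + 1/1*1/1) = [2/5, 1/1)
  emit 'f', narrow to [1/5, 2/5)
Step 2: interval [1/5, 2/5), width = 2/5 - 1/5 = 1/5
  'c': [1/5 + 1/5*0/1, 1/5 + 1/5*1/5) = [1/5, 6/25)
  'f': [1/5 + 1/5*1/5, 1/5 + 1/5*2/5) = [6/25, 7/25) <- contains code 13/50
  'b': [1/5 + 1/5*2/5, 1/5 + 1/5*1/1) = [7/25, 2/5)
  emit 'f', narrow to [6/25, 7/25)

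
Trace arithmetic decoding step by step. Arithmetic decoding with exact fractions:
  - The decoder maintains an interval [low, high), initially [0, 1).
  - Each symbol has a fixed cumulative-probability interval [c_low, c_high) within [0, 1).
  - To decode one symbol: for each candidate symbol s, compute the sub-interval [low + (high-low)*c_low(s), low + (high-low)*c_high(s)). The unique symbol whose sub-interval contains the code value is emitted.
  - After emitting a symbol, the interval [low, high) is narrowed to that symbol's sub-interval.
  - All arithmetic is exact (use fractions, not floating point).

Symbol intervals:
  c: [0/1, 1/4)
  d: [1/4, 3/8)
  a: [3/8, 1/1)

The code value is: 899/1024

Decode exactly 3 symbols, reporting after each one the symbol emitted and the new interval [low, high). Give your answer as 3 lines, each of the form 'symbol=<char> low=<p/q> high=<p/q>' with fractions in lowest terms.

Answer: symbol=a low=3/8 high=1/1
symbol=a low=39/64 high=1/1
symbol=a low=387/512 high=1/1

Derivation:
Step 1: interval [0/1, 1/1), width = 1/1 - 0/1 = 1/1
  'c': [0/1 + 1/1*0/1, 0/1 + 1/1*1/4) = [0/1, 1/4)
  'd': [0/1 + 1/1*1/4, 0/1 + 1/1*3/8) = [1/4, 3/8)
  'a': [0/1 + 1/1*3/8, 0/1 + 1/1*1/1) = [3/8, 1/1) <- contains code 899/1024
  emit 'a', narrow to [3/8, 1/1)
Step 2: interval [3/8, 1/1), width = 1/1 - 3/8 = 5/8
  'c': [3/8 + 5/8*0/1, 3/8 + 5/8*1/4) = [3/8, 17/32)
  'd': [3/8 + 5/8*1/4, 3/8 + 5/8*3/8) = [17/32, 39/64)
  'a': [3/8 + 5/8*3/8, 3/8 + 5/8*1/1) = [39/64, 1/1) <- contains code 899/1024
  emit 'a', narrow to [39/64, 1/1)
Step 3: interval [39/64, 1/1), width = 1/1 - 39/64 = 25/64
  'c': [39/64 + 25/64*0/1, 39/64 + 25/64*1/4) = [39/64, 181/256)
  'd': [39/64 + 25/64*1/4, 39/64 + 25/64*3/8) = [181/256, 387/512)
  'a': [39/64 + 25/64*3/8, 39/64 + 25/64*1/1) = [387/512, 1/1) <- contains code 899/1024
  emit 'a', narrow to [387/512, 1/1)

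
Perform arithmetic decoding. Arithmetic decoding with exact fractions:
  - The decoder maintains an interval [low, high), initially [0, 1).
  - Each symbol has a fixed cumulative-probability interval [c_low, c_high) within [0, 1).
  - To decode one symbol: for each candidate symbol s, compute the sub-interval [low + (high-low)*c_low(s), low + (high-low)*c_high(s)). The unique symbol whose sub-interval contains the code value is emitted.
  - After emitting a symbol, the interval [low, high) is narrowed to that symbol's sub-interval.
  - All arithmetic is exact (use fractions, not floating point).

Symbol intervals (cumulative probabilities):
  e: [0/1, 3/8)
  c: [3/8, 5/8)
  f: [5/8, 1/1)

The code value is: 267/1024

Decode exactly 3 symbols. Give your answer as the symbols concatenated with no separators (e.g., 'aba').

Answer: efe

Derivation:
Step 1: interval [0/1, 1/1), width = 1/1 - 0/1 = 1/1
  'e': [0/1 + 1/1*0/1, 0/1 + 1/1*3/8) = [0/1, 3/8) <- contains code 267/1024
  'c': [0/1 + 1/1*3/8, 0/1 + 1/1*5/8) = [3/8, 5/8)
  'f': [0/1 + 1/1*5/8, 0/1 + 1/1*1/1) = [5/8, 1/1)
  emit 'e', narrow to [0/1, 3/8)
Step 2: interval [0/1, 3/8), width = 3/8 - 0/1 = 3/8
  'e': [0/1 + 3/8*0/1, 0/1 + 3/8*3/8) = [0/1, 9/64)
  'c': [0/1 + 3/8*3/8, 0/1 + 3/8*5/8) = [9/64, 15/64)
  'f': [0/1 + 3/8*5/8, 0/1 + 3/8*1/1) = [15/64, 3/8) <- contains code 267/1024
  emit 'f', narrow to [15/64, 3/8)
Step 3: interval [15/64, 3/8), width = 3/8 - 15/64 = 9/64
  'e': [15/64 + 9/64*0/1, 15/64 + 9/64*3/8) = [15/64, 147/512) <- contains code 267/1024
  'c': [15/64 + 9/64*3/8, 15/64 + 9/64*5/8) = [147/512, 165/512)
  'f': [15/64 + 9/64*5/8, 15/64 + 9/64*1/1) = [165/512, 3/8)
  emit 'e', narrow to [15/64, 147/512)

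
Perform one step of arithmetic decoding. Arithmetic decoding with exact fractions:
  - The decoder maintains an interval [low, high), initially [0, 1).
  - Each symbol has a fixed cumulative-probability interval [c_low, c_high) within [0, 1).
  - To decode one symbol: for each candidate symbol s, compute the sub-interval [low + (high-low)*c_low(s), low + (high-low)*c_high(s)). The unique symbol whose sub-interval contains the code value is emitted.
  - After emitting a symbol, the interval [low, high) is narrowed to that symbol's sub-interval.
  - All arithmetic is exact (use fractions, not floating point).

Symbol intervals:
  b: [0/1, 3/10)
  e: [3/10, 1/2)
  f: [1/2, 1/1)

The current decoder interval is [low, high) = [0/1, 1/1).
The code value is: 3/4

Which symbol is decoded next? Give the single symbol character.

Interval width = high − low = 1/1 − 0/1 = 1/1
Scaled code = (code − low) / width = (3/4 − 0/1) / 1/1 = 3/4
  b: [0/1, 3/10) 
  e: [3/10, 1/2) 
  f: [1/2, 1/1) ← scaled code falls here ✓

Answer: f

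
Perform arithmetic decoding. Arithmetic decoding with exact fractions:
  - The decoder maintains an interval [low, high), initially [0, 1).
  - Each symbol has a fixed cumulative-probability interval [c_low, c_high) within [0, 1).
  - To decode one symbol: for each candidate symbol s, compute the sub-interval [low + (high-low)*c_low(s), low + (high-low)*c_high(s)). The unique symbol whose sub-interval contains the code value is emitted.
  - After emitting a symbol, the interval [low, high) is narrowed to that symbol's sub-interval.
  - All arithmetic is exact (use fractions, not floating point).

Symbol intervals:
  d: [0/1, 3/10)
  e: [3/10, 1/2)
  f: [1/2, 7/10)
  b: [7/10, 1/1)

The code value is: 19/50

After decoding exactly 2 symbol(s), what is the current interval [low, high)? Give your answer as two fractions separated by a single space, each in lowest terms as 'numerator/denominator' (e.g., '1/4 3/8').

Step 1: interval [0/1, 1/1), width = 1/1 - 0/1 = 1/1
  'd': [0/1 + 1/1*0/1, 0/1 + 1/1*3/10) = [0/1, 3/10)
  'e': [0/1 + 1/1*3/10, 0/1 + 1/1*1/2) = [3/10, 1/2) <- contains code 19/50
  'f': [0/1 + 1/1*1/2, 0/1 + 1/1*7/10) = [1/2, 7/10)
  'b': [0/1 + 1/1*7/10, 0/1 + 1/1*1/1) = [7/10, 1/1)
  emit 'e', narrow to [3/10, 1/2)
Step 2: interval [3/10, 1/2), width = 1/2 - 3/10 = 1/5
  'd': [3/10 + 1/5*0/1, 3/10 + 1/5*3/10) = [3/10, 9/25)
  'e': [3/10 + 1/5*3/10, 3/10 + 1/5*1/2) = [9/25, 2/5) <- contains code 19/50
  'f': [3/10 + 1/5*1/2, 3/10 + 1/5*7/10) = [2/5, 11/25)
  'b': [3/10 + 1/5*7/10, 3/10 + 1/5*1/1) = [11/25, 1/2)
  emit 'e', narrow to [9/25, 2/5)

Answer: 9/25 2/5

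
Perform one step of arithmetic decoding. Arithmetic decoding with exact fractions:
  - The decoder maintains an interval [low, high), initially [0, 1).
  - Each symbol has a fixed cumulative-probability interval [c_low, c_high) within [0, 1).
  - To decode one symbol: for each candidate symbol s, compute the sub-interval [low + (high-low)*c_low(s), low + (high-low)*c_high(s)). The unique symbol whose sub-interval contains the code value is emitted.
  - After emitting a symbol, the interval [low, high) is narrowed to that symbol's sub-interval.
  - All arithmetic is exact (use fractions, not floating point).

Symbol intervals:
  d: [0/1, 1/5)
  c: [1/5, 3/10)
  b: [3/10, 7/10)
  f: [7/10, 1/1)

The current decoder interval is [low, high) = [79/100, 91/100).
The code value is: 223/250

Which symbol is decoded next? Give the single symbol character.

Interval width = high − low = 91/100 − 79/100 = 3/25
Scaled code = (code − low) / width = (223/250 − 79/100) / 3/25 = 17/20
  d: [0/1, 1/5) 
  c: [1/5, 3/10) 
  b: [3/10, 7/10) 
  f: [7/10, 1/1) ← scaled code falls here ✓

Answer: f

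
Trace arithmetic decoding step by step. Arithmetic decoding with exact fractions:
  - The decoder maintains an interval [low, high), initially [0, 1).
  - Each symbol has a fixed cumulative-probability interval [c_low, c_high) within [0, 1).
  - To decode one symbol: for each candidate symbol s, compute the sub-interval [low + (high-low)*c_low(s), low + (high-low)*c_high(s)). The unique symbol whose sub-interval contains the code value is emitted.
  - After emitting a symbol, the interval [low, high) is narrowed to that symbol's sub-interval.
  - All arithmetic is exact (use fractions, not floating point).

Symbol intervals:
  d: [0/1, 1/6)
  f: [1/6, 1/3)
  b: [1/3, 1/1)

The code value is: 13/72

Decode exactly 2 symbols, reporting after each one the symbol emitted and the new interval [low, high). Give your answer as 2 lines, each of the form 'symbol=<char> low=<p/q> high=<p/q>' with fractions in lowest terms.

Answer: symbol=f low=1/6 high=1/3
symbol=d low=1/6 high=7/36

Derivation:
Step 1: interval [0/1, 1/1), width = 1/1 - 0/1 = 1/1
  'd': [0/1 + 1/1*0/1, 0/1 + 1/1*1/6) = [0/1, 1/6)
  'f': [0/1 + 1/1*1/6, 0/1 + 1/1*1/3) = [1/6, 1/3) <- contains code 13/72
  'b': [0/1 + 1/1*1/3, 0/1 + 1/1*1/1) = [1/3, 1/1)
  emit 'f', narrow to [1/6, 1/3)
Step 2: interval [1/6, 1/3), width = 1/3 - 1/6 = 1/6
  'd': [1/6 + 1/6*0/1, 1/6 + 1/6*1/6) = [1/6, 7/36) <- contains code 13/72
  'f': [1/6 + 1/6*1/6, 1/6 + 1/6*1/3) = [7/36, 2/9)
  'b': [1/6 + 1/6*1/3, 1/6 + 1/6*1/1) = [2/9, 1/3)
  emit 'd', narrow to [1/6, 7/36)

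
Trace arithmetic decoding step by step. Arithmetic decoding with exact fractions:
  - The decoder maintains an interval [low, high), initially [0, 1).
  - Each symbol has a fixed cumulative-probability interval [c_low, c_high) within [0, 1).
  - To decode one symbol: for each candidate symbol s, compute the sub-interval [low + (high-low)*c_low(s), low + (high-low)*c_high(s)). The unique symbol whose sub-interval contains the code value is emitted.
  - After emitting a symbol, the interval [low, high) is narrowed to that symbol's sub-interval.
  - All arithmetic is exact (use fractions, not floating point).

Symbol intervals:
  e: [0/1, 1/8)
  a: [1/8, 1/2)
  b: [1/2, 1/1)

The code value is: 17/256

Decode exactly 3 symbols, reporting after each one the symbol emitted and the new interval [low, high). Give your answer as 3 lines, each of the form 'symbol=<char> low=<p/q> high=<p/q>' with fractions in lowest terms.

Answer: symbol=e low=0/1 high=1/8
symbol=b low=1/16 high=1/8
symbol=e low=1/16 high=9/128

Derivation:
Step 1: interval [0/1, 1/1), width = 1/1 - 0/1 = 1/1
  'e': [0/1 + 1/1*0/1, 0/1 + 1/1*1/8) = [0/1, 1/8) <- contains code 17/256
  'a': [0/1 + 1/1*1/8, 0/1 + 1/1*1/2) = [1/8, 1/2)
  'b': [0/1 + 1/1*1/2, 0/1 + 1/1*1/1) = [1/2, 1/1)
  emit 'e', narrow to [0/1, 1/8)
Step 2: interval [0/1, 1/8), width = 1/8 - 0/1 = 1/8
  'e': [0/1 + 1/8*0/1, 0/1 + 1/8*1/8) = [0/1, 1/64)
  'a': [0/1 + 1/8*1/8, 0/1 + 1/8*1/2) = [1/64, 1/16)
  'b': [0/1 + 1/8*1/2, 0/1 + 1/8*1/1) = [1/16, 1/8) <- contains code 17/256
  emit 'b', narrow to [1/16, 1/8)
Step 3: interval [1/16, 1/8), width = 1/8 - 1/16 = 1/16
  'e': [1/16 + 1/16*0/1, 1/16 + 1/16*1/8) = [1/16, 9/128) <- contains code 17/256
  'a': [1/16 + 1/16*1/8, 1/16 + 1/16*1/2) = [9/128, 3/32)
  'b': [1/16 + 1/16*1/2, 1/16 + 1/16*1/1) = [3/32, 1/8)
  emit 'e', narrow to [1/16, 9/128)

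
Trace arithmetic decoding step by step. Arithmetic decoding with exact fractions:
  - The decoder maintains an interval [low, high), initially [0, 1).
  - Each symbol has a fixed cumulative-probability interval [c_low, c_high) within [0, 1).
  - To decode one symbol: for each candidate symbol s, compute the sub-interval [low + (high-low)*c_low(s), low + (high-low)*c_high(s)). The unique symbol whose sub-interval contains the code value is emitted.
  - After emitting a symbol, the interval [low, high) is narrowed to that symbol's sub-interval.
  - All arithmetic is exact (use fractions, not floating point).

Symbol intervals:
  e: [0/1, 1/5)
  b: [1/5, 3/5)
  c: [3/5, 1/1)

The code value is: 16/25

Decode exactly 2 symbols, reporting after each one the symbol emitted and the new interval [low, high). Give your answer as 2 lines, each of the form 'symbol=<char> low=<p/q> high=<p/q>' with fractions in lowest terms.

Step 1: interval [0/1, 1/1), width = 1/1 - 0/1 = 1/1
  'e': [0/1 + 1/1*0/1, 0/1 + 1/1*1/5) = [0/1, 1/5)
  'b': [0/1 + 1/1*1/5, 0/1 + 1/1*3/5) = [1/5, 3/5)
  'c': [0/1 + 1/1*3/5, 0/1 + 1/1*1/1) = [3/5, 1/1) <- contains code 16/25
  emit 'c', narrow to [3/5, 1/1)
Step 2: interval [3/5, 1/1), width = 1/1 - 3/5 = 2/5
  'e': [3/5 + 2/5*0/1, 3/5 + 2/5*1/5) = [3/5, 17/25) <- contains code 16/25
  'b': [3/5 + 2/5*1/5, 3/5 + 2/5*3/5) = [17/25, 21/25)
  'c': [3/5 + 2/5*3/5, 3/5 + 2/5*1/1) = [21/25, 1/1)
  emit 'e', narrow to [3/5, 17/25)

Answer: symbol=c low=3/5 high=1/1
symbol=e low=3/5 high=17/25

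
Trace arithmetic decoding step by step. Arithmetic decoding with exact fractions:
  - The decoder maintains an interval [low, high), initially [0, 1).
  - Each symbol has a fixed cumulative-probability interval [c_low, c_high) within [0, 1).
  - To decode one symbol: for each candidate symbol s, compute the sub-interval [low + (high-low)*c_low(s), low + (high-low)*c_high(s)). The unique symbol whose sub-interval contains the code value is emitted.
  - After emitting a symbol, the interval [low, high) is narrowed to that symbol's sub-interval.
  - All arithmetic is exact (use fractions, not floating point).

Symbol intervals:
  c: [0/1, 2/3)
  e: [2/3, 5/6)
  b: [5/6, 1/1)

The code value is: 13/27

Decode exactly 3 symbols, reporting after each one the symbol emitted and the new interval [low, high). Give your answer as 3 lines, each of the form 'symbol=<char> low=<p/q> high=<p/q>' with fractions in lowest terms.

Answer: symbol=c low=0/1 high=2/3
symbol=e low=4/9 high=5/9
symbol=c low=4/9 high=14/27

Derivation:
Step 1: interval [0/1, 1/1), width = 1/1 - 0/1 = 1/1
  'c': [0/1 + 1/1*0/1, 0/1 + 1/1*2/3) = [0/1, 2/3) <- contains code 13/27
  'e': [0/1 + 1/1*2/3, 0/1 + 1/1*5/6) = [2/3, 5/6)
  'b': [0/1 + 1/1*5/6, 0/1 + 1/1*1/1) = [5/6, 1/1)
  emit 'c', narrow to [0/1, 2/3)
Step 2: interval [0/1, 2/3), width = 2/3 - 0/1 = 2/3
  'c': [0/1 + 2/3*0/1, 0/1 + 2/3*2/3) = [0/1, 4/9)
  'e': [0/1 + 2/3*2/3, 0/1 + 2/3*5/6) = [4/9, 5/9) <- contains code 13/27
  'b': [0/1 + 2/3*5/6, 0/1 + 2/3*1/1) = [5/9, 2/3)
  emit 'e', narrow to [4/9, 5/9)
Step 3: interval [4/9, 5/9), width = 5/9 - 4/9 = 1/9
  'c': [4/9 + 1/9*0/1, 4/9 + 1/9*2/3) = [4/9, 14/27) <- contains code 13/27
  'e': [4/9 + 1/9*2/3, 4/9 + 1/9*5/6) = [14/27, 29/54)
  'b': [4/9 + 1/9*5/6, 4/9 + 1/9*1/1) = [29/54, 5/9)
  emit 'c', narrow to [4/9, 14/27)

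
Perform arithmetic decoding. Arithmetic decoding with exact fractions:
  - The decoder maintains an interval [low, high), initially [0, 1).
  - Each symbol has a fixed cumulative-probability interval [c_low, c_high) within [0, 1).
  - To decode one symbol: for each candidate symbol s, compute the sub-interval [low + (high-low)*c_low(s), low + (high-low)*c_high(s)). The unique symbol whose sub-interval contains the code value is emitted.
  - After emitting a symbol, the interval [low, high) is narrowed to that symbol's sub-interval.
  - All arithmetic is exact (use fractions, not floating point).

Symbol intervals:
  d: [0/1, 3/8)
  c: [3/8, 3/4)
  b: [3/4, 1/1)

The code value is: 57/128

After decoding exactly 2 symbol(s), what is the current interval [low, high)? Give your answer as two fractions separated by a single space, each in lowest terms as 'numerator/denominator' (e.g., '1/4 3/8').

Answer: 3/8 33/64

Derivation:
Step 1: interval [0/1, 1/1), width = 1/1 - 0/1 = 1/1
  'd': [0/1 + 1/1*0/1, 0/1 + 1/1*3/8) = [0/1, 3/8)
  'c': [0/1 + 1/1*3/8, 0/1 + 1/1*3/4) = [3/8, 3/4) <- contains code 57/128
  'b': [0/1 + 1/1*3/4, 0/1 + 1/1*1/1) = [3/4, 1/1)
  emit 'c', narrow to [3/8, 3/4)
Step 2: interval [3/8, 3/4), width = 3/4 - 3/8 = 3/8
  'd': [3/8 + 3/8*0/1, 3/8 + 3/8*3/8) = [3/8, 33/64) <- contains code 57/128
  'c': [3/8 + 3/8*3/8, 3/8 + 3/8*3/4) = [33/64, 21/32)
  'b': [3/8 + 3/8*3/4, 3/8 + 3/8*1/1) = [21/32, 3/4)
  emit 'd', narrow to [3/8, 33/64)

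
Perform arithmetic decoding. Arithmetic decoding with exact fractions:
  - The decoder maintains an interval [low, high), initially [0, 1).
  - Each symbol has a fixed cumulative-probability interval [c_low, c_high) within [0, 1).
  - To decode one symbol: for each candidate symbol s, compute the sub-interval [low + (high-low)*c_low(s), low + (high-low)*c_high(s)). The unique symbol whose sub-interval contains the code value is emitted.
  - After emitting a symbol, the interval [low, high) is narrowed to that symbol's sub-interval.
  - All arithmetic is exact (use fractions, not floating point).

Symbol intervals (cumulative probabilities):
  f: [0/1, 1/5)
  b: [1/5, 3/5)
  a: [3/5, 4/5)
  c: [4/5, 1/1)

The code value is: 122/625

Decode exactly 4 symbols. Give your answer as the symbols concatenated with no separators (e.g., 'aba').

Answer: fccb

Derivation:
Step 1: interval [0/1, 1/1), width = 1/1 - 0/1 = 1/1
  'f': [0/1 + 1/1*0/1, 0/1 + 1/1*1/5) = [0/1, 1/5) <- contains code 122/625
  'b': [0/1 + 1/1*1/5, 0/1 + 1/1*3/5) = [1/5, 3/5)
  'a': [0/1 + 1/1*3/5, 0/1 + 1/1*4/5) = [3/5, 4/5)
  'c': [0/1 + 1/1*4/5, 0/1 + 1/1*1/1) = [4/5, 1/1)
  emit 'f', narrow to [0/1, 1/5)
Step 2: interval [0/1, 1/5), width = 1/5 - 0/1 = 1/5
  'f': [0/1 + 1/5*0/1, 0/1 + 1/5*1/5) = [0/1, 1/25)
  'b': [0/1 + 1/5*1/5, 0/1 + 1/5*3/5) = [1/25, 3/25)
  'a': [0/1 + 1/5*3/5, 0/1 + 1/5*4/5) = [3/25, 4/25)
  'c': [0/1 + 1/5*4/5, 0/1 + 1/5*1/1) = [4/25, 1/5) <- contains code 122/625
  emit 'c', narrow to [4/25, 1/5)
Step 3: interval [4/25, 1/5), width = 1/5 - 4/25 = 1/25
  'f': [4/25 + 1/25*0/1, 4/25 + 1/25*1/5) = [4/25, 21/125)
  'b': [4/25 + 1/25*1/5, 4/25 + 1/25*3/5) = [21/125, 23/125)
  'a': [4/25 + 1/25*3/5, 4/25 + 1/25*4/5) = [23/125, 24/125)
  'c': [4/25 + 1/25*4/5, 4/25 + 1/25*1/1) = [24/125, 1/5) <- contains code 122/625
  emit 'c', narrow to [24/125, 1/5)
Step 4: interval [24/125, 1/5), width = 1/5 - 24/125 = 1/125
  'f': [24/125 + 1/125*0/1, 24/125 + 1/125*1/5) = [24/125, 121/625)
  'b': [24/125 + 1/125*1/5, 24/125 + 1/125*3/5) = [121/625, 123/625) <- contains code 122/625
  'a': [24/125 + 1/125*3/5, 24/125 + 1/125*4/5) = [123/625, 124/625)
  'c': [24/125 + 1/125*4/5, 24/125 + 1/125*1/1) = [124/625, 1/5)
  emit 'b', narrow to [121/625, 123/625)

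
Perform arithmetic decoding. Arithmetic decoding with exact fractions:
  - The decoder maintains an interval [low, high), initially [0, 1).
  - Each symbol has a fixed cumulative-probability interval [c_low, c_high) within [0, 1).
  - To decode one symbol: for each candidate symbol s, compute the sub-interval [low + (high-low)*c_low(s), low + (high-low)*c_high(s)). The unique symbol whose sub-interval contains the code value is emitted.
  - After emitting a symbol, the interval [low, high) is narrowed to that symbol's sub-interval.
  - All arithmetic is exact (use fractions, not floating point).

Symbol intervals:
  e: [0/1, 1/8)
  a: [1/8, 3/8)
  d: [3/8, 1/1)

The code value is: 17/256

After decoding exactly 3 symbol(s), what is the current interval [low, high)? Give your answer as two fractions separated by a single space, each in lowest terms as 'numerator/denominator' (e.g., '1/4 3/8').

Step 1: interval [0/1, 1/1), width = 1/1 - 0/1 = 1/1
  'e': [0/1 + 1/1*0/1, 0/1 + 1/1*1/8) = [0/1, 1/8) <- contains code 17/256
  'a': [0/1 + 1/1*1/8, 0/1 + 1/1*3/8) = [1/8, 3/8)
  'd': [0/1 + 1/1*3/8, 0/1 + 1/1*1/1) = [3/8, 1/1)
  emit 'e', narrow to [0/1, 1/8)
Step 2: interval [0/1, 1/8), width = 1/8 - 0/1 = 1/8
  'e': [0/1 + 1/8*0/1, 0/1 + 1/8*1/8) = [0/1, 1/64)
  'a': [0/1 + 1/8*1/8, 0/1 + 1/8*3/8) = [1/64, 3/64)
  'd': [0/1 + 1/8*3/8, 0/1 + 1/8*1/1) = [3/64, 1/8) <- contains code 17/256
  emit 'd', narrow to [3/64, 1/8)
Step 3: interval [3/64, 1/8), width = 1/8 - 3/64 = 5/64
  'e': [3/64 + 5/64*0/1, 3/64 + 5/64*1/8) = [3/64, 29/512)
  'a': [3/64 + 5/64*1/8, 3/64 + 5/64*3/8) = [29/512, 39/512) <- contains code 17/256
  'd': [3/64 + 5/64*3/8, 3/64 + 5/64*1/1) = [39/512, 1/8)
  emit 'a', narrow to [29/512, 39/512)

Answer: 29/512 39/512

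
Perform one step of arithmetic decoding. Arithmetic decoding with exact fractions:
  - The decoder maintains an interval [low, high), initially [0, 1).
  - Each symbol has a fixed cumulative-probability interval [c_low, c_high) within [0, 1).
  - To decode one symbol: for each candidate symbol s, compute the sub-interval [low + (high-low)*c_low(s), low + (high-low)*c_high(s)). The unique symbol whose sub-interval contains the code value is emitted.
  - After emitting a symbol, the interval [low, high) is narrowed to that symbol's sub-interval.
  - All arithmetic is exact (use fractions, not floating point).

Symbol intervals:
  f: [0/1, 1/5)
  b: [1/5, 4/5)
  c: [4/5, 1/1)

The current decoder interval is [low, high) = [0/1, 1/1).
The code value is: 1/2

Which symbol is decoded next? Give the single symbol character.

Answer: b

Derivation:
Interval width = high − low = 1/1 − 0/1 = 1/1
Scaled code = (code − low) / width = (1/2 − 0/1) / 1/1 = 1/2
  f: [0/1, 1/5) 
  b: [1/5, 4/5) ← scaled code falls here ✓
  c: [4/5, 1/1) 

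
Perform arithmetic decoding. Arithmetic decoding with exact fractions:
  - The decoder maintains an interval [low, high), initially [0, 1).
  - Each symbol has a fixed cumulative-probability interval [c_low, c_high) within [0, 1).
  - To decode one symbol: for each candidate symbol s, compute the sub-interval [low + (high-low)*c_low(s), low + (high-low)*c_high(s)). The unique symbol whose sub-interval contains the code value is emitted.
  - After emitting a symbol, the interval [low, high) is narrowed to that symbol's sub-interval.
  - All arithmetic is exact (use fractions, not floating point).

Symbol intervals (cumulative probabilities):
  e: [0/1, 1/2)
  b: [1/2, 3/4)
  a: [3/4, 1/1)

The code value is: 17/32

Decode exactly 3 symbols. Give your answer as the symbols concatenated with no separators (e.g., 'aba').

Step 1: interval [0/1, 1/1), width = 1/1 - 0/1 = 1/1
  'e': [0/1 + 1/1*0/1, 0/1 + 1/1*1/2) = [0/1, 1/2)
  'b': [0/1 + 1/1*1/2, 0/1 + 1/1*3/4) = [1/2, 3/4) <- contains code 17/32
  'a': [0/1 + 1/1*3/4, 0/1 + 1/1*1/1) = [3/4, 1/1)
  emit 'b', narrow to [1/2, 3/4)
Step 2: interval [1/2, 3/4), width = 3/4 - 1/2 = 1/4
  'e': [1/2 + 1/4*0/1, 1/2 + 1/4*1/2) = [1/2, 5/8) <- contains code 17/32
  'b': [1/2 + 1/4*1/2, 1/2 + 1/4*3/4) = [5/8, 11/16)
  'a': [1/2 + 1/4*3/4, 1/2 + 1/4*1/1) = [11/16, 3/4)
  emit 'e', narrow to [1/2, 5/8)
Step 3: interval [1/2, 5/8), width = 5/8 - 1/2 = 1/8
  'e': [1/2 + 1/8*0/1, 1/2 + 1/8*1/2) = [1/2, 9/16) <- contains code 17/32
  'b': [1/2 + 1/8*1/2, 1/2 + 1/8*3/4) = [9/16, 19/32)
  'a': [1/2 + 1/8*3/4, 1/2 + 1/8*1/1) = [19/32, 5/8)
  emit 'e', narrow to [1/2, 9/16)

Answer: bee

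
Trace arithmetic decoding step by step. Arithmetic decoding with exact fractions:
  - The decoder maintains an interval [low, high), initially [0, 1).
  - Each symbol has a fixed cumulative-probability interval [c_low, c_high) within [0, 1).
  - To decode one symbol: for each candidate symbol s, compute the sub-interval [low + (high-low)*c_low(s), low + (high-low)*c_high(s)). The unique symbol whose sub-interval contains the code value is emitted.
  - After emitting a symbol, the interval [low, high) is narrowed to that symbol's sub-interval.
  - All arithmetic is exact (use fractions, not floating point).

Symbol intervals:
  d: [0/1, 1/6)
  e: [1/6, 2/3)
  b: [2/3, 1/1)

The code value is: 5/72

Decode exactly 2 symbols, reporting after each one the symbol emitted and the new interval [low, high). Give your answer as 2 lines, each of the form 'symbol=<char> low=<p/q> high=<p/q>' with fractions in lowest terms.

Step 1: interval [0/1, 1/1), width = 1/1 - 0/1 = 1/1
  'd': [0/1 + 1/1*0/1, 0/1 + 1/1*1/6) = [0/1, 1/6) <- contains code 5/72
  'e': [0/1 + 1/1*1/6, 0/1 + 1/1*2/3) = [1/6, 2/3)
  'b': [0/1 + 1/1*2/3, 0/1 + 1/1*1/1) = [2/3, 1/1)
  emit 'd', narrow to [0/1, 1/6)
Step 2: interval [0/1, 1/6), width = 1/6 - 0/1 = 1/6
  'd': [0/1 + 1/6*0/1, 0/1 + 1/6*1/6) = [0/1, 1/36)
  'e': [0/1 + 1/6*1/6, 0/1 + 1/6*2/3) = [1/36, 1/9) <- contains code 5/72
  'b': [0/1 + 1/6*2/3, 0/1 + 1/6*1/1) = [1/9, 1/6)
  emit 'e', narrow to [1/36, 1/9)

Answer: symbol=d low=0/1 high=1/6
symbol=e low=1/36 high=1/9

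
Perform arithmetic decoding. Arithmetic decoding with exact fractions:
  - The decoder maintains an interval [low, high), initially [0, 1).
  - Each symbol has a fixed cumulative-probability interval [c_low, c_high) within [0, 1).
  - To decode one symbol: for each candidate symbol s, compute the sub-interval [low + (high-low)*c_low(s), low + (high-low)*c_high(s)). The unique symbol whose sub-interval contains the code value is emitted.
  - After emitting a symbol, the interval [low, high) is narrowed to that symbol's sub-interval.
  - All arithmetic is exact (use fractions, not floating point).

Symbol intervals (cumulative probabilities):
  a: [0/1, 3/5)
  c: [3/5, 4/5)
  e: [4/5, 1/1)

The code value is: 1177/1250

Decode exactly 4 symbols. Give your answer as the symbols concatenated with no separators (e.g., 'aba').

Step 1: interval [0/1, 1/1), width = 1/1 - 0/1 = 1/1
  'a': [0/1 + 1/1*0/1, 0/1 + 1/1*3/5) = [0/1, 3/5)
  'c': [0/1 + 1/1*3/5, 0/1 + 1/1*4/5) = [3/5, 4/5)
  'e': [0/1 + 1/1*4/5, 0/1 + 1/1*1/1) = [4/5, 1/1) <- contains code 1177/1250
  emit 'e', narrow to [4/5, 1/1)
Step 2: interval [4/5, 1/1), width = 1/1 - 4/5 = 1/5
  'a': [4/5 + 1/5*0/1, 4/5 + 1/5*3/5) = [4/5, 23/25)
  'c': [4/5 + 1/5*3/5, 4/5 + 1/5*4/5) = [23/25, 24/25) <- contains code 1177/1250
  'e': [4/5 + 1/5*4/5, 4/5 + 1/5*1/1) = [24/25, 1/1)
  emit 'c', narrow to [23/25, 24/25)
Step 3: interval [23/25, 24/25), width = 24/25 - 23/25 = 1/25
  'a': [23/25 + 1/25*0/1, 23/25 + 1/25*3/5) = [23/25, 118/125) <- contains code 1177/1250
  'c': [23/25 + 1/25*3/5, 23/25 + 1/25*4/5) = [118/125, 119/125)
  'e': [23/25 + 1/25*4/5, 23/25 + 1/25*1/1) = [119/125, 24/25)
  emit 'a', narrow to [23/25, 118/125)
Step 4: interval [23/25, 118/125), width = 118/125 - 23/25 = 3/125
  'a': [23/25 + 3/125*0/1, 23/25 + 3/125*3/5) = [23/25, 584/625)
  'c': [23/25 + 3/125*3/5, 23/25 + 3/125*4/5) = [584/625, 587/625)
  'e': [23/25 + 3/125*4/5, 23/25 + 3/125*1/1) = [587/625, 118/125) <- contains code 1177/1250
  emit 'e', narrow to [587/625, 118/125)

Answer: ecae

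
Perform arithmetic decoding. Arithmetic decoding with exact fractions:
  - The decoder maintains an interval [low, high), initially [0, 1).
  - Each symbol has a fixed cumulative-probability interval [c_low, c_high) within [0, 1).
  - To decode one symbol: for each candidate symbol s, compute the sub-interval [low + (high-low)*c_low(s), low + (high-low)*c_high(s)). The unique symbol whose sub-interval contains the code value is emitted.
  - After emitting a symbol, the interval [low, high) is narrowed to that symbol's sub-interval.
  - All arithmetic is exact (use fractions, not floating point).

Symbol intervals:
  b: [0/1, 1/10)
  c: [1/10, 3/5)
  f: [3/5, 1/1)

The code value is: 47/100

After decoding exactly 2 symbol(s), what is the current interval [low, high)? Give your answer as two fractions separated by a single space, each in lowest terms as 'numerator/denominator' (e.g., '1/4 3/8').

Step 1: interval [0/1, 1/1), width = 1/1 - 0/1 = 1/1
  'b': [0/1 + 1/1*0/1, 0/1 + 1/1*1/10) = [0/1, 1/10)
  'c': [0/1 + 1/1*1/10, 0/1 + 1/1*3/5) = [1/10, 3/5) <- contains code 47/100
  'f': [0/1 + 1/1*3/5, 0/1 + 1/1*1/1) = [3/5, 1/1)
  emit 'c', narrow to [1/10, 3/5)
Step 2: interval [1/10, 3/5), width = 3/5 - 1/10 = 1/2
  'b': [1/10 + 1/2*0/1, 1/10 + 1/2*1/10) = [1/10, 3/20)
  'c': [1/10 + 1/2*1/10, 1/10 + 1/2*3/5) = [3/20, 2/5)
  'f': [1/10 + 1/2*3/5, 1/10 + 1/2*1/1) = [2/5, 3/5) <- contains code 47/100
  emit 'f', narrow to [2/5, 3/5)

Answer: 2/5 3/5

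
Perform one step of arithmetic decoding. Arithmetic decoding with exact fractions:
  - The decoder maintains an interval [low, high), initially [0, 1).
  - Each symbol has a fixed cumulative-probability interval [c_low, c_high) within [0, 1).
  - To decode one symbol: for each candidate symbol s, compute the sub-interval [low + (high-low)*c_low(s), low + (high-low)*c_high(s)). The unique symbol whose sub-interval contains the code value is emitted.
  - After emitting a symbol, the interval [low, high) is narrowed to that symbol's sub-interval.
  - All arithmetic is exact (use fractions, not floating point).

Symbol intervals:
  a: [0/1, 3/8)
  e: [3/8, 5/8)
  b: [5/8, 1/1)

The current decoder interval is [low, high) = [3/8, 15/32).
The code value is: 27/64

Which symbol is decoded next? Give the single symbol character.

Answer: e

Derivation:
Interval width = high − low = 15/32 − 3/8 = 3/32
Scaled code = (code − low) / width = (27/64 − 3/8) / 3/32 = 1/2
  a: [0/1, 3/8) 
  e: [3/8, 5/8) ← scaled code falls here ✓
  b: [5/8, 1/1) 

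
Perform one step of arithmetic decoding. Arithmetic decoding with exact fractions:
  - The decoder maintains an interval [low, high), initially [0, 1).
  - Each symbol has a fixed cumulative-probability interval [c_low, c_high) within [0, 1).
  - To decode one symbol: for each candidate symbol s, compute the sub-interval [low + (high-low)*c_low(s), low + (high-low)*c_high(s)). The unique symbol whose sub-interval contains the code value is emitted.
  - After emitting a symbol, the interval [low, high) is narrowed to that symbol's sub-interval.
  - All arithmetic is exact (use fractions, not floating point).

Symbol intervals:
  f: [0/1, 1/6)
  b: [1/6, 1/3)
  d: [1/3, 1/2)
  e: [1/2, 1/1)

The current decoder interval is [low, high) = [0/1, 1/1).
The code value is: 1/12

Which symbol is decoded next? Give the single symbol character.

Interval width = high − low = 1/1 − 0/1 = 1/1
Scaled code = (code − low) / width = (1/12 − 0/1) / 1/1 = 1/12
  f: [0/1, 1/6) ← scaled code falls here ✓
  b: [1/6, 1/3) 
  d: [1/3, 1/2) 
  e: [1/2, 1/1) 

Answer: f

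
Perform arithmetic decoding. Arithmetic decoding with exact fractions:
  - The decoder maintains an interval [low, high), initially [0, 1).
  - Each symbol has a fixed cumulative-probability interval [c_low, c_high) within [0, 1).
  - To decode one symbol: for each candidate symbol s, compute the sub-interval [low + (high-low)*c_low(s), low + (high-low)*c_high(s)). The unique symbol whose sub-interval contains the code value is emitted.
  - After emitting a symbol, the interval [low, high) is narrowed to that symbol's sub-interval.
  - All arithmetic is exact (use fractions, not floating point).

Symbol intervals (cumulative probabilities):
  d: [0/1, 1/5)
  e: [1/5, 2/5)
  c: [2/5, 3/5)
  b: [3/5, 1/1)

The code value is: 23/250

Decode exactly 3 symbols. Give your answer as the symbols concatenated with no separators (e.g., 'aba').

Step 1: interval [0/1, 1/1), width = 1/1 - 0/1 = 1/1
  'd': [0/1 + 1/1*0/1, 0/1 + 1/1*1/5) = [0/1, 1/5) <- contains code 23/250
  'e': [0/1 + 1/1*1/5, 0/1 + 1/1*2/5) = [1/5, 2/5)
  'c': [0/1 + 1/1*2/5, 0/1 + 1/1*3/5) = [2/5, 3/5)
  'b': [0/1 + 1/1*3/5, 0/1 + 1/1*1/1) = [3/5, 1/1)
  emit 'd', narrow to [0/1, 1/5)
Step 2: interval [0/1, 1/5), width = 1/5 - 0/1 = 1/5
  'd': [0/1 + 1/5*0/1, 0/1 + 1/5*1/5) = [0/1, 1/25)
  'e': [0/1 + 1/5*1/5, 0/1 + 1/5*2/5) = [1/25, 2/25)
  'c': [0/1 + 1/5*2/5, 0/1 + 1/5*3/5) = [2/25, 3/25) <- contains code 23/250
  'b': [0/1 + 1/5*3/5, 0/1 + 1/5*1/1) = [3/25, 1/5)
  emit 'c', narrow to [2/25, 3/25)
Step 3: interval [2/25, 3/25), width = 3/25 - 2/25 = 1/25
  'd': [2/25 + 1/25*0/1, 2/25 + 1/25*1/5) = [2/25, 11/125)
  'e': [2/25 + 1/25*1/5, 2/25 + 1/25*2/5) = [11/125, 12/125) <- contains code 23/250
  'c': [2/25 + 1/25*2/5, 2/25 + 1/25*3/5) = [12/125, 13/125)
  'b': [2/25 + 1/25*3/5, 2/25 + 1/25*1/1) = [13/125, 3/25)
  emit 'e', narrow to [11/125, 12/125)

Answer: dce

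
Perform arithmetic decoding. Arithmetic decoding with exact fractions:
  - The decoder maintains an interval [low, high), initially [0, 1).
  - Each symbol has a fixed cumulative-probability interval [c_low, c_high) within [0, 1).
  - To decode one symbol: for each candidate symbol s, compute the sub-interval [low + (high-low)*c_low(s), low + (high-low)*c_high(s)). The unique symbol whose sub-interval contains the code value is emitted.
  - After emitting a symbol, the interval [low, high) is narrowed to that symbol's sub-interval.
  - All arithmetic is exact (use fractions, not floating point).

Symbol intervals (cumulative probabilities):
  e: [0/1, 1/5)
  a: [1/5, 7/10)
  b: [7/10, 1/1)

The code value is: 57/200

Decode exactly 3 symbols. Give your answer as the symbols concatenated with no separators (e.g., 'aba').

Answer: aeb

Derivation:
Step 1: interval [0/1, 1/1), width = 1/1 - 0/1 = 1/1
  'e': [0/1 + 1/1*0/1, 0/1 + 1/1*1/5) = [0/1, 1/5)
  'a': [0/1 + 1/1*1/5, 0/1 + 1/1*7/10) = [1/5, 7/10) <- contains code 57/200
  'b': [0/1 + 1/1*7/10, 0/1 + 1/1*1/1) = [7/10, 1/1)
  emit 'a', narrow to [1/5, 7/10)
Step 2: interval [1/5, 7/10), width = 7/10 - 1/5 = 1/2
  'e': [1/5 + 1/2*0/1, 1/5 + 1/2*1/5) = [1/5, 3/10) <- contains code 57/200
  'a': [1/5 + 1/2*1/5, 1/5 + 1/2*7/10) = [3/10, 11/20)
  'b': [1/5 + 1/2*7/10, 1/5 + 1/2*1/1) = [11/20, 7/10)
  emit 'e', narrow to [1/5, 3/10)
Step 3: interval [1/5, 3/10), width = 3/10 - 1/5 = 1/10
  'e': [1/5 + 1/10*0/1, 1/5 + 1/10*1/5) = [1/5, 11/50)
  'a': [1/5 + 1/10*1/5, 1/5 + 1/10*7/10) = [11/50, 27/100)
  'b': [1/5 + 1/10*7/10, 1/5 + 1/10*1/1) = [27/100, 3/10) <- contains code 57/200
  emit 'b', narrow to [27/100, 3/10)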